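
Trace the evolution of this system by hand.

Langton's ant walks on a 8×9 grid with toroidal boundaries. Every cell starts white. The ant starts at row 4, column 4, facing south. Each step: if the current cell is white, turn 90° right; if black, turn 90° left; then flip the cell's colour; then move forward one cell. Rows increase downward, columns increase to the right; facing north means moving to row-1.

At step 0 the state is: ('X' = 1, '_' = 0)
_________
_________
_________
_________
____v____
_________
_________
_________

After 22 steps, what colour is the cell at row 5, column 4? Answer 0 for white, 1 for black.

[0] _________
_________
_________
_________
____v____
_________
_________
_________
[1] _________
_________
_________
_________
___<X____
_________
_________
_________
[2] _________
_________
_________
___^_____
___XX____
_________
_________
_________
[3] _________
_________
_________
___X>____
___XX____
_________
_________
_________
[4] _________
_________
_________
___XX____
___Xv____
_________
_________
_________
[5] _________
_________
_________
___XX____
___X_>___
_________
_________
_________
[6] _________
_________
_________
___XX____
___X_X___
_____v___
_________
_________
[7] _________
_________
_________
___XX____
___X_X___
____<X___
_________
_________
[8] _________
_________
_________
___XX____
___X^X___
____XX___
_________
_________
[9] _________
_________
_________
___XX____
___XX>___
____XX___
_________
_________
[10] _________
_________
_________
___XX^___
___XX____
____XX___
_________
_________
[11] _________
_________
_________
___XXX>__
___XX____
____XX___
_________
_________
[12] _________
_________
_________
___XXXX__
___XX_v__
____XX___
_________
_________
[13] _________
_________
_________
___XXXX__
___XX<X__
____XX___
_________
_________
[14] _________
_________
_________
___XX^X__
___XXXX__
____XX___
_________
_________
[15] _________
_________
_________
___X<_X__
___XXXX__
____XX___
_________
_________
[16] _________
_________
_________
___X__X__
___XvXX__
____XX___
_________
_________
[17] _________
_________
_________
___X__X__
___X_>X__
____XX___
_________
_________
[18] _________
_________
_________
___X_^X__
___X__X__
____XX___
_________
_________
[19] _________
_________
_________
___X_X>__
___X__X__
____XX___
_________
_________
[20] _________
_________
______^__
___X_X___
___X__X__
____XX___
_________
_________
[21] _________
_________
______X>_
___X_X___
___X__X__
____XX___
_________
_________
[22] _________
_________
______XX_
___X_X_v_
___X__X__
____XX___
_________
_________

1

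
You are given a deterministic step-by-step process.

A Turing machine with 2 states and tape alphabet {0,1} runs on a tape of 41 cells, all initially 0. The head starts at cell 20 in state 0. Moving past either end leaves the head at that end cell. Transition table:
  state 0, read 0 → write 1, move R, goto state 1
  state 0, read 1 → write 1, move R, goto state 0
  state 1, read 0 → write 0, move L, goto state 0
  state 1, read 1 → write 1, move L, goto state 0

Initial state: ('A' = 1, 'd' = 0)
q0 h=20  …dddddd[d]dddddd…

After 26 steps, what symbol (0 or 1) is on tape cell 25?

1

step 0: q0 h=20  …dddddd[d]dddddd…
step 1: q1 h=21  …dddddA[d]dddddd…
step 2: q0 h=20  …dddddd[A]dddddd…
step 3: q0 h=21  …dddddA[d]dddddd…
step 4: q1 h=22  …ddddAA[d]dddddd…
step 5: q0 h=21  …dddddA[A]dddddd…
step 6: q0 h=22  …ddddAA[d]dddddd…
step 7: q1 h=23  …dddAAA[d]dddddd…
step 8: q0 h=22  …ddddAA[A]dddddd…
step 9: q0 h=23  …dddAAA[d]dddddd…
step 10: q1 h=24  …ddAAAA[d]dddddd…
step 11: q0 h=23  …dddAAA[A]dddddd…
step 12: q0 h=24  …ddAAAA[d]dddddd…
step 13: q1 h=25  …dAAAAA[d]dddddd…
step 14: q0 h=24  …ddAAAA[A]dddddd…
step 15: q0 h=25  …dAAAAA[d]dddddd…
step 16: q1 h=26  …AAAAAA[d]dddddd…
step 17: q0 h=25  …dAAAAA[A]dddddd…
step 18: q0 h=26  …AAAAAA[d]dddddd…
step 19: q1 h=27  …AAAAAA[d]dddddd…
step 20: q0 h=26  …AAAAAA[A]dddddd…
step 21: q0 h=27  …AAAAAA[d]dddddd…
step 22: q1 h=28  …AAAAAA[d]dddddd…
step 23: q0 h=27  …AAAAAA[A]dddddd…
step 24: q0 h=28  …AAAAAA[d]dddddd…
step 25: q1 h=29  …AAAAAA[d]dddddd…
step 26: q0 h=28  …AAAAAA[A]dddddd…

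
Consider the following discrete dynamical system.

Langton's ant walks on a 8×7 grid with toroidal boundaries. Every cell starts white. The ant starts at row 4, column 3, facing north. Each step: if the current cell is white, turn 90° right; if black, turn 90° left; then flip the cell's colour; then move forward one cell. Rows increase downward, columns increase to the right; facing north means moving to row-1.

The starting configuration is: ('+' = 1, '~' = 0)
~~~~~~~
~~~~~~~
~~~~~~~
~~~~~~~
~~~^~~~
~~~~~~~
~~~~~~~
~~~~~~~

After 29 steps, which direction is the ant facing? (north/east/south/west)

0) ~~~~~~~
~~~~~~~
~~~~~~~
~~~~~~~
~~~^~~~
~~~~~~~
~~~~~~~
~~~~~~~
1) ~~~~~~~
~~~~~~~
~~~~~~~
~~~~~~~
~~~+>~~
~~~~~~~
~~~~~~~
~~~~~~~
2) ~~~~~~~
~~~~~~~
~~~~~~~
~~~~~~~
~~~++~~
~~~~v~~
~~~~~~~
~~~~~~~
3) ~~~~~~~
~~~~~~~
~~~~~~~
~~~~~~~
~~~++~~
~~~<+~~
~~~~~~~
~~~~~~~
4) ~~~~~~~
~~~~~~~
~~~~~~~
~~~~~~~
~~~^+~~
~~~++~~
~~~~~~~
~~~~~~~
5) ~~~~~~~
~~~~~~~
~~~~~~~
~~~~~~~
~~<~+~~
~~~++~~
~~~~~~~
~~~~~~~
6) ~~~~~~~
~~~~~~~
~~~~~~~
~~^~~~~
~~+~+~~
~~~++~~
~~~~~~~
~~~~~~~
7) ~~~~~~~
~~~~~~~
~~~~~~~
~~+>~~~
~~+~+~~
~~~++~~
~~~~~~~
~~~~~~~
8) ~~~~~~~
~~~~~~~
~~~~~~~
~~++~~~
~~+v+~~
~~~++~~
~~~~~~~
~~~~~~~
9) ~~~~~~~
~~~~~~~
~~~~~~~
~~++~~~
~~<++~~
~~~++~~
~~~~~~~
~~~~~~~
10) ~~~~~~~
~~~~~~~
~~~~~~~
~~++~~~
~~~++~~
~~v++~~
~~~~~~~
~~~~~~~
11) ~~~~~~~
~~~~~~~
~~~~~~~
~~++~~~
~~~++~~
~<+++~~
~~~~~~~
~~~~~~~
12) ~~~~~~~
~~~~~~~
~~~~~~~
~~++~~~
~^~++~~
~++++~~
~~~~~~~
~~~~~~~
13) ~~~~~~~
~~~~~~~
~~~~~~~
~~++~~~
~+>++~~
~++++~~
~~~~~~~
~~~~~~~
14) ~~~~~~~
~~~~~~~
~~~~~~~
~~++~~~
~++++~~
~+v++~~
~~~~~~~
~~~~~~~
15) ~~~~~~~
~~~~~~~
~~~~~~~
~~++~~~
~++++~~
~+~>+~~
~~~~~~~
~~~~~~~
16) ~~~~~~~
~~~~~~~
~~~~~~~
~~++~~~
~++^+~~
~+~~+~~
~~~~~~~
~~~~~~~
17) ~~~~~~~
~~~~~~~
~~~~~~~
~~++~~~
~+<~+~~
~+~~+~~
~~~~~~~
~~~~~~~
18) ~~~~~~~
~~~~~~~
~~~~~~~
~~++~~~
~+~~+~~
~+v~+~~
~~~~~~~
~~~~~~~
19) ~~~~~~~
~~~~~~~
~~~~~~~
~~++~~~
~+~~+~~
~<+~+~~
~~~~~~~
~~~~~~~
20) ~~~~~~~
~~~~~~~
~~~~~~~
~~++~~~
~+~~+~~
~~+~+~~
~v~~~~~
~~~~~~~
21) ~~~~~~~
~~~~~~~
~~~~~~~
~~++~~~
~+~~+~~
~~+~+~~
<+~~~~~
~~~~~~~
22) ~~~~~~~
~~~~~~~
~~~~~~~
~~++~~~
~+~~+~~
^~+~+~~
++~~~~~
~~~~~~~
23) ~~~~~~~
~~~~~~~
~~~~~~~
~~++~~~
~+~~+~~
+>+~+~~
++~~~~~
~~~~~~~
24) ~~~~~~~
~~~~~~~
~~~~~~~
~~++~~~
~+~~+~~
+++~+~~
+v~~~~~
~~~~~~~
25) ~~~~~~~
~~~~~~~
~~~~~~~
~~++~~~
~+~~+~~
+++~+~~
+~>~~~~
~~~~~~~
26) ~~~~~~~
~~~~~~~
~~~~~~~
~~++~~~
~+~~+~~
+++~+~~
+~+~~~~
~~v~~~~
27) ~~~~~~~
~~~~~~~
~~~~~~~
~~++~~~
~+~~+~~
+++~+~~
+~+~~~~
~<+~~~~
28) ~~~~~~~
~~~~~~~
~~~~~~~
~~++~~~
~+~~+~~
+++~+~~
+^+~~~~
~++~~~~
29) ~~~~~~~
~~~~~~~
~~~~~~~
~~++~~~
~+~~+~~
+++~+~~
++>~~~~
~++~~~~

east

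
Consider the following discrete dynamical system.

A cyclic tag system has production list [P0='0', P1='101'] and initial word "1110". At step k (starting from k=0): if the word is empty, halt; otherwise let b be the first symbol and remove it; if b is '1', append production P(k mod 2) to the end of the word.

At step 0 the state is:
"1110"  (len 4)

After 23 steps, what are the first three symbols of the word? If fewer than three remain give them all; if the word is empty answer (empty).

[0] "1110"  (len 4)
[1] "1100"  (len 4)
[2] "100101"  (len 6)
[3] "001010"  (len 6)
[4] "01010"  (len 5)
[5] "1010"  (len 4)
[6] "010101"  (len 6)
[7] "10101"  (len 5)
[8] "0101101"  (len 7)
[9] "101101"  (len 6)
[10] "01101101"  (len 8)
[11] "1101101"  (len 7)
[12] "101101101"  (len 9)
[13] "011011010"  (len 9)
[14] "11011010"  (len 8)
[15] "10110100"  (len 8)
[16] "0110100101"  (len 10)
[17] "110100101"  (len 9)
[18] "10100101101"  (len 11)
[19] "01001011010"  (len 11)
[20] "1001011010"  (len 10)
[21] "0010110100"  (len 10)
[22] "010110100"  (len 9)
[23] "10110100"  (len 8)

101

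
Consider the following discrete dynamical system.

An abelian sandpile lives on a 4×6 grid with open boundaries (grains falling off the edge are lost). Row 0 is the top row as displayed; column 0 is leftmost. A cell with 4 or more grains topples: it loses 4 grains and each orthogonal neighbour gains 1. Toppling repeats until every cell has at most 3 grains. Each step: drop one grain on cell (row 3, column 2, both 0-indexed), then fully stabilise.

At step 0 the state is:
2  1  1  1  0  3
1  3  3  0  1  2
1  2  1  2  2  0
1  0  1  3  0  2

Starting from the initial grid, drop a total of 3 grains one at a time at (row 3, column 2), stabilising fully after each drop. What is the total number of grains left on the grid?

34

k=0  2  1  1  1  0  3
1  3  3  0  1  2
1  2  1  2  2  0
1  0  1  3  0  2
k=1  2  1  1  1  0  3
1  3  3  0  1  2
1  2  1  2  2  0
1  0  2  3  0  2
k=2  2  1  1  1  0  3
1  3  3  0  1  2
1  2  1  2  2  0
1  0  3  3  0  2
k=3  2  1  1  1  0  3
1  3  3  0  1  2
1  2  2  3  2  0
1  1  1  0  1  2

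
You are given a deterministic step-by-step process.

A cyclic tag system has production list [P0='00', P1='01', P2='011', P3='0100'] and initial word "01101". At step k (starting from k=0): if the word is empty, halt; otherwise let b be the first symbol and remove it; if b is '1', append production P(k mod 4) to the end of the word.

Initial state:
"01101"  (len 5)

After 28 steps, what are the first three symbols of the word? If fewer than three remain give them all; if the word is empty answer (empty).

001

step 0: "01101"  (len 5)
step 1: "1101"  (len 4)
step 2: "10101"  (len 5)
step 3: "0101011"  (len 7)
step 4: "101011"  (len 6)
step 5: "0101100"  (len 7)
step 6: "101100"  (len 6)
step 7: "01100011"  (len 8)
step 8: "1100011"  (len 7)
step 9: "10001100"  (len 8)
step 10: "000110001"  (len 9)
step 11: "00110001"  (len 8)
step 12: "0110001"  (len 7)
step 13: "110001"  (len 6)
step 14: "1000101"  (len 7)
step 15: "000101011"  (len 9)
step 16: "00101011"  (len 8)
step 17: "0101011"  (len 7)
step 18: "101011"  (len 6)
step 19: "01011011"  (len 8)
step 20: "1011011"  (len 7)
step 21: "01101100"  (len 8)
step 22: "1101100"  (len 7)
step 23: "101100011"  (len 9)
step 24: "011000110100"  (len 12)
step 25: "11000110100"  (len 11)
step 26: "100011010001"  (len 12)
step 27: "00011010001011"  (len 14)
step 28: "0011010001011"  (len 13)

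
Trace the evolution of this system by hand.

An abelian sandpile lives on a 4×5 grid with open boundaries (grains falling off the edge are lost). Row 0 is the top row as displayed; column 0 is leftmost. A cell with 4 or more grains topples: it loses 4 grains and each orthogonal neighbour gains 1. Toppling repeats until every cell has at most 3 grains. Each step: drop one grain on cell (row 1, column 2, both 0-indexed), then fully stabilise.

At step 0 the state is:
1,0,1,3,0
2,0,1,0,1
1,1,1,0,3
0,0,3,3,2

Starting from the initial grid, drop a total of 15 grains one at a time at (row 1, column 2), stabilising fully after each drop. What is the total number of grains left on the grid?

34

step 0: 1,0,1,3,0
2,0,1,0,1
1,1,1,0,3
0,0,3,3,2
step 1: 1,0,1,3,0
2,0,2,0,1
1,1,1,0,3
0,0,3,3,2
step 2: 1,0,1,3,0
2,0,3,0,1
1,1,1,0,3
0,0,3,3,2
step 3: 1,0,2,3,0
2,1,0,1,1
1,1,2,0,3
0,0,3,3,2
step 4: 1,0,2,3,0
2,1,1,1,1
1,1,2,0,3
0,0,3,3,2
step 5: 1,0,2,3,0
2,1,2,1,1
1,1,2,0,3
0,0,3,3,2
step 6: 1,0,2,3,0
2,1,3,1,1
1,1,2,0,3
0,0,3,3,2
step 7: 1,0,3,3,0
2,2,0,2,1
1,1,3,0,3
0,0,3,3,2
step 8: 1,0,3,3,0
2,2,1,2,1
1,1,3,0,3
0,0,3,3,2
step 9: 1,0,3,3,0
2,2,2,2,1
1,1,3,0,3
0,0,3,3,2
step 10: 1,0,3,3,0
2,2,3,2,1
1,1,3,0,3
0,0,3,3,2
step 11: 1,1,1,1,1
2,3,3,0,2
1,2,1,3,3
0,1,1,0,3
step 12: 1,2,2,1,1
3,0,1,1,2
1,3,2,3,3
0,1,1,0,3
step 13: 1,2,2,1,1
3,0,2,1,2
1,3,2,3,3
0,1,1,0,3
step 14: 1,2,2,1,1
3,0,3,1,2
1,3,2,3,3
0,1,1,0,3
step 15: 1,2,3,1,1
3,1,0,2,2
1,3,3,3,3
0,1,1,0,3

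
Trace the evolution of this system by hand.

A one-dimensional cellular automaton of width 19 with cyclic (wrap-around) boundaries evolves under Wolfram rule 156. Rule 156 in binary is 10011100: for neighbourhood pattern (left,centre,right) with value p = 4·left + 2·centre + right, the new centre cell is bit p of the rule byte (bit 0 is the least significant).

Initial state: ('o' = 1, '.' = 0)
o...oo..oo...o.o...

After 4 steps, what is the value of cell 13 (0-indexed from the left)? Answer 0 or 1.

1

step 0: o...oo..oo...o.o...
step 1: oo..o.o.o.o..o.oo..
step 2: o.o.o.o.o.oo.o.o.o.
step 3: o.o.o.o.o.o..o.o.o.
step 4: o.o.o.o.o.oo.o.o.o.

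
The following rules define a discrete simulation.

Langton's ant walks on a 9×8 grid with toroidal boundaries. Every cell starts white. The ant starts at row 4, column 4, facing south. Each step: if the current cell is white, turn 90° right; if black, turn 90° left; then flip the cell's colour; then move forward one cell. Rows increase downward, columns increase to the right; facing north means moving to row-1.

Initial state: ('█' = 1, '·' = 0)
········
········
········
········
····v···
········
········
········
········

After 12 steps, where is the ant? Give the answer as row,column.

4,6

k=0  ········
········
········
········
····v···
········
········
········
········
k=1  ········
········
········
········
···<█···
········
········
········
········
k=2  ········
········
········
···^····
···██···
········
········
········
········
k=3  ········
········
········
···█>···
···██···
········
········
········
········
k=4  ········
········
········
···██···
···█v···
········
········
········
········
k=5  ········
········
········
···██···
···█·>··
········
········
········
········
k=6  ········
········
········
···██···
···█·█··
·····v··
········
········
········
k=7  ········
········
········
···██···
···█·█··
····<█··
········
········
········
k=8  ········
········
········
···██···
···█^█··
····██··
········
········
········
k=9  ········
········
········
···██···
···██>··
····██··
········
········
········
k=10  ········
········
········
···██^··
···██···
····██··
········
········
········
k=11  ········
········
········
···███>·
···██···
····██··
········
········
········
k=12  ········
········
········
···████·
···██·v·
····██··
········
········
········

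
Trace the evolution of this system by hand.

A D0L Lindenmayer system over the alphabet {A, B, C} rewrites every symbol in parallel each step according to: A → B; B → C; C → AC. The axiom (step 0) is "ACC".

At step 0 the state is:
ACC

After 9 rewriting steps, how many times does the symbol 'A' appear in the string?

0) ACC
1) BACAC
2) CBACBAC
3) ACCBACCBAC
4) BACACCBACACCBAC
5) CBACBACACCBACBACACCBAC
6) ACCBACCBACBACACCBACCBACBACACCBAC
7) BACACCBACACCBACCBACBACACCBACACCBACCBACBACACCBAC
8) CBACBACACCBACBACACCBACACCBACCBACBACACCBACBACACCBACACCBACCBACBACACCBAC
9) ACCBACCBACBACACCBACCBACBACACCBACBACACCBACACCBACCBACBACACCBACCBACBACACCBACBACACCBACACCBACCBACBACACCBAC

32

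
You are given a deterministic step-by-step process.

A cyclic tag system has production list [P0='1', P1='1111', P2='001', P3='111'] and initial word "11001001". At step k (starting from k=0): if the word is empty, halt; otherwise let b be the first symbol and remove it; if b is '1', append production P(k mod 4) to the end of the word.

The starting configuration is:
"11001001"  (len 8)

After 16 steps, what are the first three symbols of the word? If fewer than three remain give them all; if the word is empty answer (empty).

step 0: "11001001"  (len 8)
step 1: "10010011"  (len 8)
step 2: "00100111111"  (len 11)
step 3: "0100111111"  (len 10)
step 4: "100111111"  (len 9)
step 5: "001111111"  (len 9)
step 6: "01111111"  (len 8)
step 7: "1111111"  (len 7)
step 8: "111111111"  (len 9)
step 9: "111111111"  (len 9)
step 10: "111111111111"  (len 12)
step 11: "11111111111001"  (len 14)
step 12: "1111111111001111"  (len 16)
step 13: "1111111110011111"  (len 16)
step 14: "1111111100111111111"  (len 19)
step 15: "111111100111111111001"  (len 21)
step 16: "11111100111111111001111"  (len 23)

111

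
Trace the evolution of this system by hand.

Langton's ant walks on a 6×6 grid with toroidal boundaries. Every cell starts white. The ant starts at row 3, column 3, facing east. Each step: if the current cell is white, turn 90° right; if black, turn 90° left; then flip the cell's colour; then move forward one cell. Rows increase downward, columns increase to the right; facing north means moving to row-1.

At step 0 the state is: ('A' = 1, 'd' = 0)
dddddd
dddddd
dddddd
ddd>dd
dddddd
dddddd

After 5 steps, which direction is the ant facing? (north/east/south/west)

step 0: dddddd
dddddd
dddddd
ddd>dd
dddddd
dddddd
step 1: dddddd
dddddd
dddddd
dddAdd
dddvdd
dddddd
step 2: dddddd
dddddd
dddddd
dddAdd
dd<Add
dddddd
step 3: dddddd
dddddd
dddddd
dd^Add
ddAAdd
dddddd
step 4: dddddd
dddddd
dddddd
ddA>dd
ddAAdd
dddddd
step 5: dddddd
dddddd
ddd^dd
ddAddd
ddAAdd
dddddd

north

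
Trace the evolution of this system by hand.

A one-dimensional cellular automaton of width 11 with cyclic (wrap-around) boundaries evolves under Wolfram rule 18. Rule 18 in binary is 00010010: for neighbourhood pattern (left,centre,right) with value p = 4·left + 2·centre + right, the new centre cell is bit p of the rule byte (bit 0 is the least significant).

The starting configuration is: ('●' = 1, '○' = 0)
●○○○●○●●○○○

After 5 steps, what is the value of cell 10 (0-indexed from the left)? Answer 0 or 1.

k=0  ●○○○●○●●○○○
k=1  ○●○●○○○○●○●
k=2  ○○○○●○○●○○○
k=3  ○○○●○●●○●○○
k=4  ○○●○○○○○○●○
k=5  ○●○●○○○○●○●

1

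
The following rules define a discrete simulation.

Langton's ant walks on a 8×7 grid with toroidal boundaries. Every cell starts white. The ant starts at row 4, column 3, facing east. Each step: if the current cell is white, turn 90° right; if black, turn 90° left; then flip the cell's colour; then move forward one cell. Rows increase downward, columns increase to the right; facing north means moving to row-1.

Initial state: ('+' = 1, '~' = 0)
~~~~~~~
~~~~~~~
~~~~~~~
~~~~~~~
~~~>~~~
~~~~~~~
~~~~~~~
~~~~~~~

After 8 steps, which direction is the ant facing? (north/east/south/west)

west

t=0: ~~~~~~~
~~~~~~~
~~~~~~~
~~~~~~~
~~~>~~~
~~~~~~~
~~~~~~~
~~~~~~~
t=1: ~~~~~~~
~~~~~~~
~~~~~~~
~~~~~~~
~~~+~~~
~~~v~~~
~~~~~~~
~~~~~~~
t=2: ~~~~~~~
~~~~~~~
~~~~~~~
~~~~~~~
~~~+~~~
~~<+~~~
~~~~~~~
~~~~~~~
t=3: ~~~~~~~
~~~~~~~
~~~~~~~
~~~~~~~
~~^+~~~
~~++~~~
~~~~~~~
~~~~~~~
t=4: ~~~~~~~
~~~~~~~
~~~~~~~
~~~~~~~
~~+>~~~
~~++~~~
~~~~~~~
~~~~~~~
t=5: ~~~~~~~
~~~~~~~
~~~~~~~
~~~^~~~
~~+~~~~
~~++~~~
~~~~~~~
~~~~~~~
t=6: ~~~~~~~
~~~~~~~
~~~~~~~
~~~+>~~
~~+~~~~
~~++~~~
~~~~~~~
~~~~~~~
t=7: ~~~~~~~
~~~~~~~
~~~~~~~
~~~++~~
~~+~v~~
~~++~~~
~~~~~~~
~~~~~~~
t=8: ~~~~~~~
~~~~~~~
~~~~~~~
~~~++~~
~~+<+~~
~~++~~~
~~~~~~~
~~~~~~~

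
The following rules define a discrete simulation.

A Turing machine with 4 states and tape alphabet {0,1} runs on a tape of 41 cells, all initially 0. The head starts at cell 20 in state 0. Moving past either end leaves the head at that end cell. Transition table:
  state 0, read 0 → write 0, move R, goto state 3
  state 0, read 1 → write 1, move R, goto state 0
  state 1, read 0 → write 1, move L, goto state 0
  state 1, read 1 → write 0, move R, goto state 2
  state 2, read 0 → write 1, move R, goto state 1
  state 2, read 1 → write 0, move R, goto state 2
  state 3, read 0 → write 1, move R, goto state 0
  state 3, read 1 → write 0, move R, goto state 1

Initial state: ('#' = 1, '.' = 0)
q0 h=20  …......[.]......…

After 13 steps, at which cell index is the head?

0) q0 h=20  …......[.]......…
1) q3 h=21  …......[.]......…
2) q0 h=22  ….....#[.]......…
3) q3 h=23  …....#.[.]......…
4) q0 h=24  …...#.#[.]......…
5) q3 h=25  …..#.#.[.]......…
6) q0 h=26  ….#.#.#[.]......…
7) q3 h=27  …#.#.#.[.]......…
8) q0 h=28  ….#.#.#[.]......…
9) q3 h=29  …#.#.#.[.]......…
10) q0 h=30  ….#.#.#[.]......…
11) q3 h=31  …#.#.#.[.]......…
12) q0 h=32  ….#.#.#[.]......…
13) q3 h=33  …#.#.#.[.]......…

33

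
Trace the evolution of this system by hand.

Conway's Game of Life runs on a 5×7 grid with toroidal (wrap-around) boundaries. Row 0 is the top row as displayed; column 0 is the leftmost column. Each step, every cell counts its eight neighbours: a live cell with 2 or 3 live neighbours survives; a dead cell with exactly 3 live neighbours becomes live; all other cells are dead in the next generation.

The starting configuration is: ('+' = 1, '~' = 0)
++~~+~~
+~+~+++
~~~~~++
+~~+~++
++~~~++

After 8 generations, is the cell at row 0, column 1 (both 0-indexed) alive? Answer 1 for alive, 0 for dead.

t=0: ++~~+~~
+~+~+++
~~~~~++
+~~+~++
++~~~++
t=1: ~~+++~~
~~~++~~
~+~+~~~
~+~~~~~
~~+~~~~
t=2: ~~+~+~~
~~~~~~~
~~~++~~
~+~~~~~
~++~~~~
t=3: ~+++~~~
~~~~+~~
~~~~~~~
~+~+~~~
~+++~~~
t=4: ~+~~+~~
~~++~~~
~~~~~~~
~+~+~~~
+~~~+~~
t=5: ~++~+~~
~~++~~~
~~~+~~~
~~~~~~~
+++++~~
t=6: +~~~+~~
~+~~+~~
~~++~~~
~+~~+~~
+~~~+~~
t=7: ++~+++~
~++~+~~
~++++~~
~++~+~~
++~+++~
t=8: ~~~~~~~
~~~~~~~
+~~~++~
~~~~~~~
~~~~~~~

0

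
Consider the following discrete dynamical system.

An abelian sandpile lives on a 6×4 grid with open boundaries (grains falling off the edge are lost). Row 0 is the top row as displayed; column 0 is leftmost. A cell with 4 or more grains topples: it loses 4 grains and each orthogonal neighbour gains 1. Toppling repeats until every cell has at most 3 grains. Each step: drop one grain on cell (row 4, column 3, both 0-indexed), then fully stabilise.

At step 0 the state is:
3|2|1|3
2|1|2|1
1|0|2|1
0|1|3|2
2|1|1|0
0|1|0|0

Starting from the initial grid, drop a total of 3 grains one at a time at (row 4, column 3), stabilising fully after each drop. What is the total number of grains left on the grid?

k=0  3|2|1|3
2|1|2|1
1|0|2|1
0|1|3|2
2|1|1|0
0|1|0|0
k=1  3|2|1|3
2|1|2|1
1|0|2|1
0|1|3|2
2|1|1|1
0|1|0|0
k=2  3|2|1|3
2|1|2|1
1|0|2|1
0|1|3|2
2|1|1|2
0|1|0|0
k=3  3|2|1|3
2|1|2|1
1|0|2|1
0|1|3|2
2|1|1|3
0|1|0|0

33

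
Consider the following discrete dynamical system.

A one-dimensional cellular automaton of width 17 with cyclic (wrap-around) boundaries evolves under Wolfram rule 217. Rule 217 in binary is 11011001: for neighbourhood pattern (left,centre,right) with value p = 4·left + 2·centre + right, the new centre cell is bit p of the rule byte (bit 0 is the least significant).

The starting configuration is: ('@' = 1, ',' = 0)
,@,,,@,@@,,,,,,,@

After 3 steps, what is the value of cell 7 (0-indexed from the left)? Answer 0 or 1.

1

[0] ,@,,,@,@@,,,,,,,@
[1] ,,@@,,,@@@@@@@@,,
[2] @,@@@@,@@@@@@@@@@
[3] @,@@@@,@@@@@@@@@@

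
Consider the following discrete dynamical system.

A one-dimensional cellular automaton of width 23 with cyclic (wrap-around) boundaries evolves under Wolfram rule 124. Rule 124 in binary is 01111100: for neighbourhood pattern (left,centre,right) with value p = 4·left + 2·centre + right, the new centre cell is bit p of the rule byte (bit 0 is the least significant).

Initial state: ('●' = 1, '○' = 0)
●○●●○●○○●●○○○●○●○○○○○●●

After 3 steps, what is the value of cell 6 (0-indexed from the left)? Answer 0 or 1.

1

step 0: ●○●●○●○○●●○○○●○●○○○○○●●
step 1: ●●●●●●●○●●●○○●●●●○○○○●○
step 2: ●○○○○○●●●○●●○●○○●●○○○●●
step 3: ●●○○○○●○●●●●●●●○●●●○○●○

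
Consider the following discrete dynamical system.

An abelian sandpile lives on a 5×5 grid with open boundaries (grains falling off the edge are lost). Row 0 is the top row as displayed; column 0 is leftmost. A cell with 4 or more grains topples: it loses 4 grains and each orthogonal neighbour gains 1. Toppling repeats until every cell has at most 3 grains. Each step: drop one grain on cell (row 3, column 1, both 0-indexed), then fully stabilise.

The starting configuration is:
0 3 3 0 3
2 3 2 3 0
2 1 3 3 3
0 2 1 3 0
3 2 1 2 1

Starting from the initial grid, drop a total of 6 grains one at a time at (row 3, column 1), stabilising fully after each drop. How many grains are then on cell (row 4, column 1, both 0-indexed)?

[0] 0 3 3 0 3
2 3 2 3 0
2 1 3 3 3
0 2 1 3 0
3 2 1 2 1
[1] 0 3 3 0 3
2 3 2 3 0
2 1 3 3 3
0 3 1 3 0
3 2 1 2 1
[2] 0 3 3 0 3
2 3 2 3 0
2 2 3 3 3
1 0 2 3 0
3 3 1 2 1
[3] 0 3 3 0 3
2 3 2 3 0
2 2 3 3 3
1 1 2 3 0
3 3 1 2 1
[4] 0 3 3 0 3
2 3 2 3 0
2 2 3 3 3
1 2 2 3 0
3 3 1 2 1
[5] 0 3 3 0 3
2 3 2 3 0
2 2 3 3 3
1 3 2 3 0
3 3 1 2 1
[6] 0 3 3 0 3
2 3 2 3 0
2 3 3 3 3
3 1 3 3 0
0 1 2 2 1

1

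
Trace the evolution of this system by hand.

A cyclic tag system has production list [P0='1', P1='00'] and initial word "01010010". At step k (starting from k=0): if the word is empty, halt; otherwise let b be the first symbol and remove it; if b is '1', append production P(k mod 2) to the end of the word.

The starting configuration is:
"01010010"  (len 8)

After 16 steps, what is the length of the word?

t=0: "01010010"  (len 8)
t=1: "1010010"  (len 7)
t=2: "01001000"  (len 8)
t=3: "1001000"  (len 7)
t=4: "00100000"  (len 8)
t=5: "0100000"  (len 7)
t=6: "100000"  (len 6)
t=7: "000001"  (len 6)
t=8: "00001"  (len 5)
t=9: "0001"  (len 4)
t=10: "001"  (len 3)
t=11: "01"  (len 2)
t=12: "1"  (len 1)
t=13: "1"  (len 1)
t=14: "00"  (len 2)
t=15: "0"  (len 1)
t=16: (halted — word empty)

0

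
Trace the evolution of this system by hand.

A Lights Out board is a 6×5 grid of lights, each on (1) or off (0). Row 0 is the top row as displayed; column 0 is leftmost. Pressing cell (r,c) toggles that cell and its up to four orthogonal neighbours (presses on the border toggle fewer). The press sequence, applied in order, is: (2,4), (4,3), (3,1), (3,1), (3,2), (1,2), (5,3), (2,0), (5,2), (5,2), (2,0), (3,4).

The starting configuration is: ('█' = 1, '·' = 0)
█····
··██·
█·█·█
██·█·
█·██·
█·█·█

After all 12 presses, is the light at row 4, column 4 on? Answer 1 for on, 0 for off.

0

gen 0: █····
··██·
█·█·█
██·█·
█·██·
█·█·█
gen 1: █····
··███
█·██·
██·██
█·██·
█·█·█
gen 2: █····
··███
█·██·
██··█
█···█
█·███
gen 3: █····
··███
████·
··█·█
██··█
█·███
gen 4: █····
··███
█·██·
██··█
█···█
█·███
gen 5: █····
··███
█··█·
█·███
█·█·█
█·███
gen 6: █·█··
·█··█
█·██·
█·███
█·█·█
█·███
gen 7: █·█··
·█··█
█·██·
█·███
█·███
█····
gen 8: █·█··
██··█
·███·
··███
█·███
█····
gen 9: █·█··
██··█
·███·
··███
█··██
████·
gen 10: █·█··
██··█
·███·
··███
█·███
█····
gen 11: █·█··
·█··█
█·██·
█·███
█·███
█····
gen 12: █·█··
·█··█
█·███
█·█··
█·██·
█····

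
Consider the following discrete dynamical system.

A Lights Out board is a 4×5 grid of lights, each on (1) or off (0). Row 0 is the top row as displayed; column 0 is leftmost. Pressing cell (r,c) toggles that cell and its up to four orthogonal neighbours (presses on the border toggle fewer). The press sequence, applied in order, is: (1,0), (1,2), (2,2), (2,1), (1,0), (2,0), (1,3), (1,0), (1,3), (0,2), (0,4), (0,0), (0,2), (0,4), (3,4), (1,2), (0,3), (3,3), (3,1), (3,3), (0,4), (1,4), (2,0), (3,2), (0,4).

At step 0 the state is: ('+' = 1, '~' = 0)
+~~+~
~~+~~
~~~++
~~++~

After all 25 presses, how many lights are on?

[0] +~~+~
~~+~~
~~~++
~~++~
[1] ~~~+~
+++~~
+~~++
~~++~
[2] ~~++~
+~~+~
+~+++
~~++~
[3] ~~++~
+~++~
++~~+
~~~+~
[4] ~~++~
++++~
~~+~+
~+~+~
[5] +~++~
~~++~
+~+~+
~+~+~
[6] +~++~
+~++~
~++~+
++~+~
[7] +~+~~
+~~~+
~++++
++~+~
[8] ~~+~~
~+~~+
+++++
++~+~
[9] ~~++~
~+++~
+++~+
++~+~
[10] ~+~~~
~+~+~
+++~+
++~+~
[11] ~+~++
~+~++
+++~+
++~+~
[12] +~~++
++~++
+++~+
++~+~
[13] +++~+
+++++
+++~+
++~+~
[14] ++++~
++++~
+++~+
++~+~
[15] ++++~
++++~
+++~~
++~~+
[16] ++~+~
+~~~~
++~~~
++~~+
[17] +++~+
+~~+~
++~~~
++~~+
[18] +++~+
+~~+~
++~+~
++++~
[19] +++~+
+~~+~
+~~+~
~~~+~
[20] +++~+
+~~+~
+~~~~
~~+~+
[21] ++++~
+~~++
+~~~~
~~+~+
[22] +++++
+~~~~
+~~~+
~~+~+
[23] +++++
~~~~~
~+~~+
+~+~+
[24] +++++
~~~~~
~++~+
++~++
[25] +++~~
~~~~+
~++~+
++~++

11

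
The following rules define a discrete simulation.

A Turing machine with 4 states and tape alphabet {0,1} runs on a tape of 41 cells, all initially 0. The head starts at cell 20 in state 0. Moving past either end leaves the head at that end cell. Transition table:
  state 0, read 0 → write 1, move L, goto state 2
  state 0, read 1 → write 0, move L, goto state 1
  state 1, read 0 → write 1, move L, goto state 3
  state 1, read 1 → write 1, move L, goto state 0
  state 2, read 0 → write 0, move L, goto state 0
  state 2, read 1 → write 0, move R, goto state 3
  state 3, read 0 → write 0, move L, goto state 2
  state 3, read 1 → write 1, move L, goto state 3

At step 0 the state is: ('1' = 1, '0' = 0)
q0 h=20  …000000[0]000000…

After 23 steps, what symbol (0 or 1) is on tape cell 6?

t=0: q0 h=20  …000000[0]000000…
t=1: q2 h=19  …000000[0]100000…
t=2: q0 h=18  …000000[0]010000…
t=3: q2 h=17  …000000[0]101000…
t=4: q0 h=16  …000000[0]010100…
t=5: q2 h=15  …000000[0]101010…
t=6: q0 h=14  …000000[0]010101…
t=7: q2 h=13  …000000[0]101010…
t=8: q0 h=12  …000000[0]010101…
t=9: q2 h=11  …000000[0]101010…
t=10: q0 h=10  …000000[0]010101…
t=11: q2 h= 9  …000000[0]101010…
t=12: q0 h= 8  …000000[0]010101…
t=13: q2 h= 7  …000000[0]101010…
t=14: q0 h= 6  |000000[0]010101…
t=15: q2 h= 5  |00000[0]101010…
t=16: q0 h= 4  |0000[0]010101…
t=17: q2 h= 3  |000[0]101010…
t=18: q0 h= 2  |00[0]010101…
t=19: q2 h= 1  |0[0]101010…
t=20: q0 h= 0  |[0]010101…
t=21: q2 h= 0  |[1]010101…
t=22: q3 h= 1  |0[0]101010…
t=23: q2 h= 0  |[0]010101…

1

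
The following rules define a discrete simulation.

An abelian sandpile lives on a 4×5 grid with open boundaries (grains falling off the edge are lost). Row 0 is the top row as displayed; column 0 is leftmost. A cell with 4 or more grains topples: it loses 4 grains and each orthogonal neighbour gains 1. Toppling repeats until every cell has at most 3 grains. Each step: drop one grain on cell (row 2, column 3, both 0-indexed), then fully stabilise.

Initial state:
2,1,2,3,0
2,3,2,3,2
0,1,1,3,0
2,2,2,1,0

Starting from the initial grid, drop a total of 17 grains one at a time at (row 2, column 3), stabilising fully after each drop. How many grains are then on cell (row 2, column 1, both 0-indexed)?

gen 0: 2,1,2,3,0
2,3,2,3,2
0,1,1,3,0
2,2,2,1,0
gen 1: 2,1,3,0,1
2,3,3,1,3
0,1,2,1,1
2,2,2,2,0
gen 2: 2,1,3,0,1
2,3,3,1,3
0,1,2,2,1
2,2,2,2,0
gen 3: 2,1,3,0,1
2,3,3,1,3
0,1,2,3,1
2,2,2,2,0
gen 4: 2,1,3,0,1
2,3,3,2,3
0,1,3,0,2
2,2,2,3,0
gen 5: 2,1,3,0,1
2,3,3,2,3
0,1,3,1,2
2,2,2,3,0
gen 6: 2,1,3,0,1
2,3,3,2,3
0,1,3,2,2
2,2,2,3,0
gen 7: 2,1,3,0,1
2,3,3,2,3
0,1,3,3,2
2,2,2,3,0
gen 8: 2,3,0,2,2
3,0,3,2,1
0,3,3,0,1
2,3,0,2,2
gen 9: 2,3,0,2,2
3,0,3,2,1
0,3,3,1,1
2,3,0,2,2
gen 10: 2,3,0,2,2
3,0,3,2,1
0,3,3,2,1
2,3,0,2,2
gen 11: 2,3,0,2,2
3,0,3,2,1
0,3,3,3,1
2,3,0,2,2
gen 12: 2,3,1,3,2
3,2,1,0,2
1,1,2,2,2
3,0,2,3,2
gen 13: 2,3,1,3,2
3,2,1,0,2
1,1,2,3,2
3,0,2,3,2
gen 14: 2,3,1,3,2
3,2,1,1,2
1,1,3,1,3
3,0,3,0,3
gen 15: 2,3,1,3,2
3,2,1,1,2
1,1,3,2,3
3,0,3,0,3
gen 16: 2,3,1,3,2
3,2,1,1,2
1,1,3,3,3
3,0,3,0,3
gen 17: 2,3,1,3,2
3,2,2,2,3
1,2,1,2,1
3,1,0,3,0

2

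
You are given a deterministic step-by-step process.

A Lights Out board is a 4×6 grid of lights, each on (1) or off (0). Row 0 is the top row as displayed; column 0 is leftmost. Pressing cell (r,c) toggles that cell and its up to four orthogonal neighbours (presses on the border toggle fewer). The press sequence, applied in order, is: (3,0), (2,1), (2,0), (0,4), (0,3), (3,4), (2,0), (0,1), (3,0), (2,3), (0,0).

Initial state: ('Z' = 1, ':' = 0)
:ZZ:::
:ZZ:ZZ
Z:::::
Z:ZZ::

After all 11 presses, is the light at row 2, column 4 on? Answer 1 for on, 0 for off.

0

[0] :ZZ:::
:ZZ:ZZ
Z:::::
Z:ZZ::
[1] :ZZ:::
:ZZ:ZZ
::::::
:ZZZ::
[2] :ZZ:::
::Z:ZZ
ZZZ:::
::ZZ::
[3] :ZZ:::
Z:Z:ZZ
::Z:::
Z:ZZ::
[4] :ZZZZZ
Z:Z::Z
::Z:::
Z:ZZ::
[5] :Z:::Z
Z:ZZ:Z
::Z:::
Z:ZZ::
[6] :Z:::Z
Z:ZZ:Z
::Z:Z:
Z:Z:ZZ
[7] :Z:::Z
::ZZ:Z
ZZZ:Z:
::Z:ZZ
[8] Z:Z::Z
:ZZZ:Z
ZZZ:Z:
::Z:ZZ
[9] Z:Z::Z
:ZZZ:Z
:ZZ:Z:
ZZZ:ZZ
[10] Z:Z::Z
:ZZ::Z
:Z:Z::
ZZZZZZ
[11] :ZZ::Z
ZZZ::Z
:Z:Z::
ZZZZZZ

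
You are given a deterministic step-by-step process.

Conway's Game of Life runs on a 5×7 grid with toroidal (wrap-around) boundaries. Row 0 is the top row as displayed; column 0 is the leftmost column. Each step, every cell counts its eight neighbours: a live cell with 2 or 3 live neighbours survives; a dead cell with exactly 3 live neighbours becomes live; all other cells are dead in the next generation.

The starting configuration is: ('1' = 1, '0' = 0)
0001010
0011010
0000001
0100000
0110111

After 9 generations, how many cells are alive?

0) 0001010
0011010
0000001
0100000
0110111
1) 0100000
0011011
0010000
0110001
1111111
2) 0000000
0111000
1000011
0000101
0001111
3) 0000010
1110001
1111111
0001000
0001101
4) 0111110
0000000
0000110
0100000
0001110
5) 0010010
0010000
0000000
0001000
0100010
6) 0110000
0000000
0000000
0000000
0010100
7) 0111000
0000000
0000000
0000000
0111000
8) 0101000
0010000
0000000
0010000
0101000
9) 0101000
0010000
0000000
0010000
0101000

6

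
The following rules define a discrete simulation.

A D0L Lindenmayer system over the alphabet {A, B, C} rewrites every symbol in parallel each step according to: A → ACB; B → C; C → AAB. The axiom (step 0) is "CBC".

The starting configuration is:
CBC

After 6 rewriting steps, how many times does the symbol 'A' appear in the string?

238

gen 0: CBC
gen 1: AABCAAB
gen 2: ACBACBCAABACBACBC
gen 3: ACBAABCACBAABCAABACBACBCACBAABCACBAABCAAB
gen 4: ACBAABCACBACBCAABACBAABCACBACBCAABACBACBCACBAABCACBAABCAABACBAABCACBACBCAABACBAABCACBACBCAABACBACBC
gen 5: ACBAABCACBACBCAABACBAABCACBAABCAABACBACBCACBAABCACBACBCAAB…ACBAABCACBACBCAABACBAABCACBAABCAABACBACBCACBAABCACBAABCAAB  (len 239)
gen 6: ACBAABCACBACBCAABACBAABCACBAABCAABACBACBCACBAABCACBACBCAAB…ACBAABCACBAABCAABACBAABCACBACBCAABACBAABCACBACBCAABACBACBC  (len 577)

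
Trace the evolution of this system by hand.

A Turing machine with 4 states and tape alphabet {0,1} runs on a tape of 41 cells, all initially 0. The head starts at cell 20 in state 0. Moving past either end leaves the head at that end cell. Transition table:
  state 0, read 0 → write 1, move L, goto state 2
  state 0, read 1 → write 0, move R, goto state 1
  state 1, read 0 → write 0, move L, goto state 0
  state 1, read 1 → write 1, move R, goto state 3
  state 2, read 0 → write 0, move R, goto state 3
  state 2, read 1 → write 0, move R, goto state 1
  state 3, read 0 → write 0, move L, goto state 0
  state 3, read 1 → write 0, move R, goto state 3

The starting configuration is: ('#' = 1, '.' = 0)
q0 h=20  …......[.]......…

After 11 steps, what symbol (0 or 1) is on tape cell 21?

0

t=0: q0 h=20  …......[.]......…
t=1: q2 h=19  …......[.]#.....…
t=2: q3 h=20  …......[#]......…
t=3: q3 h=21  …......[.]......…
t=4: q0 h=20  …......[.]......…
t=5: q2 h=19  …......[.]#.....…
t=6: q3 h=20  …......[#]......…
t=7: q3 h=21  …......[.]......…
t=8: q0 h=20  …......[.]......…
t=9: q2 h=19  …......[.]#.....…
t=10: q3 h=20  …......[#]......…
t=11: q3 h=21  …......[.]......…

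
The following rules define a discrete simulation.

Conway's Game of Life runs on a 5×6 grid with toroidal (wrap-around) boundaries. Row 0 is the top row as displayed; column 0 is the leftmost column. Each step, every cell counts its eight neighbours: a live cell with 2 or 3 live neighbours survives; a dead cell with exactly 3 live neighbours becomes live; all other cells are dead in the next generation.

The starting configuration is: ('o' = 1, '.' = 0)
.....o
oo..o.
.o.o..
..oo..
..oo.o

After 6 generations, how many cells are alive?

4

k=0  .....o
oo..o.
.o.o..
..oo..
..oo.o
k=1  .ooo.o
ooo.oo
oo.oo.
.o....
..oo..
k=2  .....o
......
...oo.
oo..o.
o..oo.
k=3  ....oo
....o.
...ooo
ooo...
oo.oo.
k=4  o.....
......
oooooo
......
...oo.
k=5  ......
..ooo.
oooooo
oo....
......
k=6  ...o..
o.....
......
...oo.
......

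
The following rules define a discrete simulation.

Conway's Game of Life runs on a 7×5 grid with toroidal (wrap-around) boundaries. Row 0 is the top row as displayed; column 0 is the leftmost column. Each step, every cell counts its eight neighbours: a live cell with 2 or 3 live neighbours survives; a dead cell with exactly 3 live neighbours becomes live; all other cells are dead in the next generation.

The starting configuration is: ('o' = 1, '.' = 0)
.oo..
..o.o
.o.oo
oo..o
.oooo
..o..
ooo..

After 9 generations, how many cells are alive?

16

[0] .oo..
..o.o
.o.oo
oo..o
.oooo
..o..
ooo..
[1] .....
....o
.o...
.....
....o
....o
o..o.
[2] ....o
.....
.....
.....
.....
o..oo
....o
[3] .....
.....
.....
.....
....o
o..oo
.....
[4] .....
.....
.....
.....
o..oo
o..oo
....o
[5] .....
.....
.....
....o
o..o.
.....
o..oo
[6] ....o
.....
.....
....o
....o
o..o.
....o
[7] .....
.....
.....
.....
o..oo
o..o.
o..oo
[8] ....o
.....
.....
....o
o..o.
.oo..
o..o.
[9] ....o
.....
.....
....o
ooooo
oooo.
ooooo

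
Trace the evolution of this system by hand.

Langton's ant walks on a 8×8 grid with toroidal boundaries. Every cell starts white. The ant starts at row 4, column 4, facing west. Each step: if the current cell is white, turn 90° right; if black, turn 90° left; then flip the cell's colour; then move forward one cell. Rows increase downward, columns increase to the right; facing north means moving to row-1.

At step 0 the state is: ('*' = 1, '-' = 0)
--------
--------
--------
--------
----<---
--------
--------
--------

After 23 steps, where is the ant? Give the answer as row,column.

t=0: --------
--------
--------
--------
----<---
--------
--------
--------
t=1: --------
--------
--------
----^---
----*---
--------
--------
--------
t=2: --------
--------
--------
----*>--
----*---
--------
--------
--------
t=3: --------
--------
--------
----**--
----*v--
--------
--------
--------
t=4: --------
--------
--------
----**--
----<*--
--------
--------
--------
t=5: --------
--------
--------
----**--
-----*--
----v---
--------
--------
t=6: --------
--------
--------
----**--
-----*--
---<*---
--------
--------
t=7: --------
--------
--------
----**--
---^-*--
---**---
--------
--------
t=8: --------
--------
--------
----**--
---*>*--
---**---
--------
--------
t=9: --------
--------
--------
----**--
---***--
---*v---
--------
--------
t=10: --------
--------
--------
----**--
---***--
---*->--
--------
--------
t=11: --------
--------
--------
----**--
---***--
---*-*--
-----v--
--------
t=12: --------
--------
--------
----**--
---***--
---*-*--
----<*--
--------
t=13: --------
--------
--------
----**--
---***--
---*^*--
----**--
--------
t=14: --------
--------
--------
----**--
---***--
---**>--
----**--
--------
t=15: --------
--------
--------
----**--
---**^--
---**---
----**--
--------
t=16: --------
--------
--------
----**--
---*<---
---**---
----**--
--------
t=17: --------
--------
--------
----**--
---*----
---*v---
----**--
--------
t=18: --------
--------
--------
----**--
---*----
---*->--
----**--
--------
t=19: --------
--------
--------
----**--
---*----
---*-*--
----*v--
--------
t=20: --------
--------
--------
----**--
---*----
---*-*--
----*->-
--------
t=21: --------
--------
--------
----**--
---*----
---*-*--
----*-*-
------v-
t=22: --------
--------
--------
----**--
---*----
---*-*--
----*-*-
-----<*-
t=23: --------
--------
--------
----**--
---*----
---*-*--
----*^*-
-----**-

6,5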